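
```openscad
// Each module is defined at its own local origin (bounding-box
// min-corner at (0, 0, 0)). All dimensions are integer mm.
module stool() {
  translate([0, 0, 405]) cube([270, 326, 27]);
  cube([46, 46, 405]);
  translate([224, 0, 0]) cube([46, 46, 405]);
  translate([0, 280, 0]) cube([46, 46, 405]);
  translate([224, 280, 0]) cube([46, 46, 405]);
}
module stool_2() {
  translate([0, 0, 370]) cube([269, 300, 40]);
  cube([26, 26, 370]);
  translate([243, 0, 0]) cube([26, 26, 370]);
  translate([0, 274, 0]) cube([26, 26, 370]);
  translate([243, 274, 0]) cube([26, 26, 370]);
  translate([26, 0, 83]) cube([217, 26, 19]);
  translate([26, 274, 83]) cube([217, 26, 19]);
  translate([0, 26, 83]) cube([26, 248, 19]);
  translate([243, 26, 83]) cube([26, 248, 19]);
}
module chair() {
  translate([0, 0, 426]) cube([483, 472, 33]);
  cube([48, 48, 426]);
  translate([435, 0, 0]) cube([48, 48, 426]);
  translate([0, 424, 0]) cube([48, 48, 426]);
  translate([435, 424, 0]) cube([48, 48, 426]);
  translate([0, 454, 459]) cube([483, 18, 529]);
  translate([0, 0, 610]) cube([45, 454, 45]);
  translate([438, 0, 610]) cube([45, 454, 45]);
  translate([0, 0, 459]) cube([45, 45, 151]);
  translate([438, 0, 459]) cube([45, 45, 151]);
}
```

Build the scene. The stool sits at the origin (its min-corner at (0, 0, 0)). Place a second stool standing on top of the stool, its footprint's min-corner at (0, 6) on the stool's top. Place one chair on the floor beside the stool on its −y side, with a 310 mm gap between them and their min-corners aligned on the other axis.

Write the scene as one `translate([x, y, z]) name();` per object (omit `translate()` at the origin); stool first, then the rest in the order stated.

stool();
translate([0, 6, 432]) stool_2();
translate([0, -782, 0]) chair();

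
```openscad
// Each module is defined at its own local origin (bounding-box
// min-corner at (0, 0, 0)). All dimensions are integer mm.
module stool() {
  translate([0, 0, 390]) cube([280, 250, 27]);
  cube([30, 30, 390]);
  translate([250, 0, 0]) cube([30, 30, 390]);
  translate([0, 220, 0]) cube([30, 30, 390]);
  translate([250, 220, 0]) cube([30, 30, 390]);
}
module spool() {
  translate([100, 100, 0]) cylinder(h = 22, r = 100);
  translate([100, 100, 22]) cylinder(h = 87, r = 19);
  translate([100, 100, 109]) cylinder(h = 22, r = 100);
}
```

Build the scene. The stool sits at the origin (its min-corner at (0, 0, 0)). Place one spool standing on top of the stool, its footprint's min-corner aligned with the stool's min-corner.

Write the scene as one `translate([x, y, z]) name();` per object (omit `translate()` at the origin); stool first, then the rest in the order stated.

stool();
translate([0, 0, 417]) spool();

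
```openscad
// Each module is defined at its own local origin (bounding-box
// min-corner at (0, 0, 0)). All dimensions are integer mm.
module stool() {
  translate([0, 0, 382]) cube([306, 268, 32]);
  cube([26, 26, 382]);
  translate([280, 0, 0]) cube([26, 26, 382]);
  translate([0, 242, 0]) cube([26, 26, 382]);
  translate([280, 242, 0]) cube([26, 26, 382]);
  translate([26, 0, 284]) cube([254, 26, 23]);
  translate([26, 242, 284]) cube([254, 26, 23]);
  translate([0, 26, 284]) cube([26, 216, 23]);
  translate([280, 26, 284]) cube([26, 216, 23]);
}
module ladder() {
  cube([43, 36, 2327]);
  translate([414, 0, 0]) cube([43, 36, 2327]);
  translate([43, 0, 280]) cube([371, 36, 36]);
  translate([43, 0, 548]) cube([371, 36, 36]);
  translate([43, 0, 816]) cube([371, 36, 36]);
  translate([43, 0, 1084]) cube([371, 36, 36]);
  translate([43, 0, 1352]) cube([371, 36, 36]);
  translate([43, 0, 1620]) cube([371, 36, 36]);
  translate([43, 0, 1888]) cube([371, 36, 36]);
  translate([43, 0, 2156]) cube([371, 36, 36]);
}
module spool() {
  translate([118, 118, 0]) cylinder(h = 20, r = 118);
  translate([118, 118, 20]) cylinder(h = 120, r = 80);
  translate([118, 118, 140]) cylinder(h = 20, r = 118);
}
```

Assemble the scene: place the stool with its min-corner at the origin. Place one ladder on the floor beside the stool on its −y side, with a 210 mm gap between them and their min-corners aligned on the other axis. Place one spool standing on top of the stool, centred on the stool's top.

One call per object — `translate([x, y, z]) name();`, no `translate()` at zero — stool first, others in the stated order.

stool();
translate([0, -246, 0]) ladder();
translate([35, 16, 414]) spool();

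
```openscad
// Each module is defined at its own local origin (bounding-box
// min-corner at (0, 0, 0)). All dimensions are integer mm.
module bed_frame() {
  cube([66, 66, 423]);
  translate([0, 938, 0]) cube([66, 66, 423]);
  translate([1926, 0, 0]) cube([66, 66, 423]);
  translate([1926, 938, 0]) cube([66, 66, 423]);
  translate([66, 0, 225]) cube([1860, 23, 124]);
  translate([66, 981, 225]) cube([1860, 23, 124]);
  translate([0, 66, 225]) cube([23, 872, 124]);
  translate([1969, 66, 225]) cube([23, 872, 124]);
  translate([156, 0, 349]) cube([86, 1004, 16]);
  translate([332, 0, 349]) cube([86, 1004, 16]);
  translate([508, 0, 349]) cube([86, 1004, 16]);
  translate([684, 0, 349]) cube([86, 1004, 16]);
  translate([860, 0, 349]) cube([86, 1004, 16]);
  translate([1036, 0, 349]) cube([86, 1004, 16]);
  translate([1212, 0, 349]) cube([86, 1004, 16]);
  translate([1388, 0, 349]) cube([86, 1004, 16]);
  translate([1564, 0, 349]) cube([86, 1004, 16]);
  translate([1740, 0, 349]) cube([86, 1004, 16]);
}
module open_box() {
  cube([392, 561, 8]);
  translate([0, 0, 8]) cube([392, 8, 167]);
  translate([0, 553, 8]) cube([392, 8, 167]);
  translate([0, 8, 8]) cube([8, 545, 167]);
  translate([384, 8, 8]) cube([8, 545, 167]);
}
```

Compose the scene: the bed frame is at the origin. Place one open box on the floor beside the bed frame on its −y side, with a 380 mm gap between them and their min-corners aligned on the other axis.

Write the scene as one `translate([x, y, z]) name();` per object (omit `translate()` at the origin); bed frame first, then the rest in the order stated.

bed_frame();
translate([0, -941, 0]) open_box();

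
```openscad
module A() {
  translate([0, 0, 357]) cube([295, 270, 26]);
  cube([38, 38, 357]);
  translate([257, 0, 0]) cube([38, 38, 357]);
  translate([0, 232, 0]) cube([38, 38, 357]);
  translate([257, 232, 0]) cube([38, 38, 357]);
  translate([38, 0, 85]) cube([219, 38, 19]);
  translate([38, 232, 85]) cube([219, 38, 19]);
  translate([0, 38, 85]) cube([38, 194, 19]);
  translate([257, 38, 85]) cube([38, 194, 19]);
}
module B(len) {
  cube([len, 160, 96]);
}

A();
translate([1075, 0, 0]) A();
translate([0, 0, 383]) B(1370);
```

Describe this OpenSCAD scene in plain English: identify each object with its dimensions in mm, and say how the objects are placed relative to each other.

A is a simple wooden stool: a rectangular seat 295 mm (x) by 270 mm (y), 26 mm thick, top face at z = 383 mm, on four square legs, each 38×38 mm in cross-section. The legs rest on z = 0, each flush with a corner of the seat. Four stretchers, 38 mm wide and 19 mm tall, connect adjacent legs with their undersides at z = 85 mm, each running between the inner faces of the legs it joins and aligned with the legs' outer faces on the other axis.

B is a rectangular beam 1370 mm long (x), 160 mm deep (y), 96 mm thick (z).

The beam spans the tops of two stools placed 780 mm apart, resting at z = 383 mm.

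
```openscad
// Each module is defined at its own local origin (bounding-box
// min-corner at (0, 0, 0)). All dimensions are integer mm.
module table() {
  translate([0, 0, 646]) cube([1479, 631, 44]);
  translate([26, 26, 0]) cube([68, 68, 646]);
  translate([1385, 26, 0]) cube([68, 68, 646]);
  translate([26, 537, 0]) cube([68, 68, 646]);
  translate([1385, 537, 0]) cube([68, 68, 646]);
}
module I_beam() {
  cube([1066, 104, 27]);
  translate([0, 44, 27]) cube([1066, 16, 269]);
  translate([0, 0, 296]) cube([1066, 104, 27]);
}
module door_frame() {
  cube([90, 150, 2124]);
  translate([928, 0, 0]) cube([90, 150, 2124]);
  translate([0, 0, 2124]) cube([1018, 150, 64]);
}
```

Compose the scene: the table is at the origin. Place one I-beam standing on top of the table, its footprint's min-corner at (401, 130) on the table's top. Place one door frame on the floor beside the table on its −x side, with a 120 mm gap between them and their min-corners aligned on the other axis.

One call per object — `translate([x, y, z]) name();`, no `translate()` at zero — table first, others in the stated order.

table();
translate([401, 130, 690]) I_beam();
translate([-1138, 0, 0]) door_frame();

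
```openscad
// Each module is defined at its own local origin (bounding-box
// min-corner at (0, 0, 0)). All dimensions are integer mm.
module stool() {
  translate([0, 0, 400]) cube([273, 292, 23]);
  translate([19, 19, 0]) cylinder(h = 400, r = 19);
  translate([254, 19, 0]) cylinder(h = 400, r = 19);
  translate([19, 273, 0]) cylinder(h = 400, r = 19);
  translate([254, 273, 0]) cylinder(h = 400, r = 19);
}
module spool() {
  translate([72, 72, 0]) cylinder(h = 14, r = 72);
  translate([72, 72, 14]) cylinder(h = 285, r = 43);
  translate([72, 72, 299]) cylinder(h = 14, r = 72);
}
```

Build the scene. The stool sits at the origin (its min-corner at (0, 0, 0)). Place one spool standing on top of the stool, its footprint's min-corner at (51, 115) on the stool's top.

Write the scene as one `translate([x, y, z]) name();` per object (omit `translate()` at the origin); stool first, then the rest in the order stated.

stool();
translate([51, 115, 423]) spool();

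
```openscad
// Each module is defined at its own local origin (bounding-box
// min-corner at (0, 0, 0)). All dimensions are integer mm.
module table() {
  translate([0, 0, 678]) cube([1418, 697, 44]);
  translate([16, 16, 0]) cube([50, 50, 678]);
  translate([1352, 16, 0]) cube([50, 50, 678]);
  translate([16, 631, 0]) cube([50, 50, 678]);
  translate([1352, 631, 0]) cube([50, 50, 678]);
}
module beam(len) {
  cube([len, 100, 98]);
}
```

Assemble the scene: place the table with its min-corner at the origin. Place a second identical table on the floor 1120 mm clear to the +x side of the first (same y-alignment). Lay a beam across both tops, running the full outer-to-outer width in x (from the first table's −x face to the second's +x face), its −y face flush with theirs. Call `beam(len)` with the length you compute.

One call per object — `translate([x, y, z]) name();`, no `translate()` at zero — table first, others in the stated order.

table();
translate([2538, 0, 0]) table();
translate([0, 0, 722]) beam(3956);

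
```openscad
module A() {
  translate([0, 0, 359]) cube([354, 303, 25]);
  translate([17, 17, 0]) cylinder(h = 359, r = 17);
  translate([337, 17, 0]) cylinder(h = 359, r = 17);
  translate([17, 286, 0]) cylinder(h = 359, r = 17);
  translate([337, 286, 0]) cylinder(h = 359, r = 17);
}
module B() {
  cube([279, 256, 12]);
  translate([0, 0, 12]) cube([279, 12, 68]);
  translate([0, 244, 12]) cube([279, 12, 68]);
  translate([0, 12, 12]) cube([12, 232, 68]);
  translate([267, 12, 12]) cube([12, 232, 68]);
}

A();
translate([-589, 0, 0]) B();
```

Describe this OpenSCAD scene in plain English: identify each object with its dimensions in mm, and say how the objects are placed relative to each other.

A is a four-legged stool. The seat is 354×303 mm, 25 mm thick, top at z = 384 mm. It stands on four round legs, each 34 mm in diameter, from z = 0 to the seat underside, each leg's axis is inset half a diameter from the nearest pair of seat edges (so the leg's bounding box is flush with the corner).

B is an open storage box with external size 279×256×80 mm and wall thickness 12 mm (the base is also 12 mm thick). The base covers the whole footprint; the four walls stand on the base, with the y-facing walls full-width and the x-facing walls fitting between their inner faces.

The open box is on the floor beside the stool on its −x side.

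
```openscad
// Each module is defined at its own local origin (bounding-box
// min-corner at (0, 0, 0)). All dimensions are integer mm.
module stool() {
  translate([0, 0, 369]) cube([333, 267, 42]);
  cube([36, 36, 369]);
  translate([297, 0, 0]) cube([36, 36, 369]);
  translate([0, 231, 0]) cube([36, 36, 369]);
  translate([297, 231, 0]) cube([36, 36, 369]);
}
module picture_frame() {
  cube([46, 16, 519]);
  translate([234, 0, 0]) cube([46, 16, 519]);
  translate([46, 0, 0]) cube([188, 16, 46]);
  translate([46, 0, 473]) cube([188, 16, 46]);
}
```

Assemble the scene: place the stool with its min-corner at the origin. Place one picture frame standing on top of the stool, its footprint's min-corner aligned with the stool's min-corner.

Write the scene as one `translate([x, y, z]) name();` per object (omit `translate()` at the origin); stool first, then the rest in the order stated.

stool();
translate([0, 0, 411]) picture_frame();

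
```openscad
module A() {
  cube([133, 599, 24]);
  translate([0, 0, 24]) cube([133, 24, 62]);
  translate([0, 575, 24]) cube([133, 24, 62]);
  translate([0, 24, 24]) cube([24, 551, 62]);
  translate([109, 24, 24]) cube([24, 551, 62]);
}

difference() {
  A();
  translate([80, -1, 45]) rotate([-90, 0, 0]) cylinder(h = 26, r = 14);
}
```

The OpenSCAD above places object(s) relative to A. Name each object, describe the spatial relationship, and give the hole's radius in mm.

The subtracted cylinder has r = 14 mm.

A is an open box. The open box has a circular hole through its front wall. The hole's radius is 14 mm.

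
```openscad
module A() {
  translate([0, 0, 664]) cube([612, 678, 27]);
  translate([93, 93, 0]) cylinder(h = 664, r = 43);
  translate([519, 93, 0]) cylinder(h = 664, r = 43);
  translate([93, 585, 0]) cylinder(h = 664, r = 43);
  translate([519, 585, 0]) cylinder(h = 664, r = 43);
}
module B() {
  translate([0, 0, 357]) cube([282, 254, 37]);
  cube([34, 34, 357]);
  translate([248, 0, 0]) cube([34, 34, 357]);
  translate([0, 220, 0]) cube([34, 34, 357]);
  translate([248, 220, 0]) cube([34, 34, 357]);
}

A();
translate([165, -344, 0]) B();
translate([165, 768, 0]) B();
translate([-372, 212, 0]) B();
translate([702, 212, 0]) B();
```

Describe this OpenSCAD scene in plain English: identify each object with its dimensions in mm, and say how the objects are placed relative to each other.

A is a table: top 612 mm (x) × 678 mm (y), 27 mm thick, upper face at z = 691 mm, on four round legs of 86 mm diameter, each leg's bounding box inset 50 mm from the nearest pair of top edges, running from z = 0 to the bottom of the top.

B is a four-legged stool. The seat is a 282×254×37 mm slab whose top surface is at z = 394 mm; four square legs, each 34×34 mm in cross-section, run from the floor (z = 0) to the underside of the seat, each flush with a corner of the seat.

Four stools sit around the table at the −y, +y, −x, +x sides.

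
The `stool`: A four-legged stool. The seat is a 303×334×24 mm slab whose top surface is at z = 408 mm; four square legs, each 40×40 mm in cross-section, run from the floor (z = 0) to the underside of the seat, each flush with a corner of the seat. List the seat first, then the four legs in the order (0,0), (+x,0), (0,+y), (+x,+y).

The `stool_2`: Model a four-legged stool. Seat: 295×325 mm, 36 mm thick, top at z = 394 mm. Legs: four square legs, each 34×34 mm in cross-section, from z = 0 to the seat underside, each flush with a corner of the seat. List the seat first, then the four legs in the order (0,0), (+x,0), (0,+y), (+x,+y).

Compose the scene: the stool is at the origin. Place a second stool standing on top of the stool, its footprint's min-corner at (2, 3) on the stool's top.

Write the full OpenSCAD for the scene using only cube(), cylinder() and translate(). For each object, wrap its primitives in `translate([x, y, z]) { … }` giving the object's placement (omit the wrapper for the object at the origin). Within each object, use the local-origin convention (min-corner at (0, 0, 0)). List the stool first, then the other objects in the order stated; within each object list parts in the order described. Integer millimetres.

translate([0, 0, 384]) cube([303, 334, 24]);
cube([40, 40, 384]);
translate([263, 0, 0]) cube([40, 40, 384]);
translate([0, 294, 0]) cube([40, 40, 384]);
translate([263, 294, 0]) cube([40, 40, 384]);
translate([2, 3, 408]) {
  translate([0, 0, 358]) cube([295, 325, 36]);
  cube([34, 34, 358]);
  translate([261, 0, 0]) cube([34, 34, 358]);
  translate([0, 291, 0]) cube([34, 34, 358]);
  translate([261, 291, 0]) cube([34, 34, 358]);
}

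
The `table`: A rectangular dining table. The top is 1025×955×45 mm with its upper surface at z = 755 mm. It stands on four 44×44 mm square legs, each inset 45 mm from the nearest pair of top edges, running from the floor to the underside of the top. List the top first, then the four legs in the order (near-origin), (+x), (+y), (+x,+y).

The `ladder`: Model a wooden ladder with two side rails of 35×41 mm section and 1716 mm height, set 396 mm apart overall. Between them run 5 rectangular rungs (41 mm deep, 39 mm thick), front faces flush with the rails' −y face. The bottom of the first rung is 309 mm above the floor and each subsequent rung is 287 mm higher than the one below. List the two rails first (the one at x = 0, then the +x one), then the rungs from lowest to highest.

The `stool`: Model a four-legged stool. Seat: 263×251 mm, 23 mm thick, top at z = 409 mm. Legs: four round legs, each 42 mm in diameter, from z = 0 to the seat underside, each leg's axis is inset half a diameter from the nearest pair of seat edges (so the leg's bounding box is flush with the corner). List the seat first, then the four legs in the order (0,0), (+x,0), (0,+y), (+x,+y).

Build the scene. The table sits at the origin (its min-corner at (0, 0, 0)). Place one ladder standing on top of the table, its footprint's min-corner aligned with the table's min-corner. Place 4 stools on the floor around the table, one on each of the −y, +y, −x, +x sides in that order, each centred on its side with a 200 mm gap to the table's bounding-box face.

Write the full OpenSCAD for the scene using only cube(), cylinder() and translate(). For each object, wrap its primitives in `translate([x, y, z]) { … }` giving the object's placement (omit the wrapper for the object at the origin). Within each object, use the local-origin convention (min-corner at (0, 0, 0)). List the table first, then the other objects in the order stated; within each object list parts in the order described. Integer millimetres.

translate([0, 0, 710]) cube([1025, 955, 45]);
translate([45, 45, 0]) cube([44, 44, 710]);
translate([936, 45, 0]) cube([44, 44, 710]);
translate([45, 866, 0]) cube([44, 44, 710]);
translate([936, 866, 0]) cube([44, 44, 710]);
translate([0, 0, 755]) {
  cube([35, 41, 1716]);
  translate([361, 0, 0]) cube([35, 41, 1716]);
  translate([35, 0, 309]) cube([326, 41, 39]);
  translate([35, 0, 596]) cube([326, 41, 39]);
  translate([35, 0, 883]) cube([326, 41, 39]);
  translate([35, 0, 1170]) cube([326, 41, 39]);
  translate([35, 0, 1457]) cube([326, 41, 39]);
}
translate([381, -451, 0]) {
  translate([0, 0, 386]) cube([263, 251, 23]);
  translate([21, 21, 0]) cylinder(h = 386, r = 21);
  translate([242, 21, 0]) cylinder(h = 386, r = 21);
  translate([21, 230, 0]) cylinder(h = 386, r = 21);
  translate([242, 230, 0]) cylinder(h = 386, r = 21);
}
translate([381, 1155, 0]) {
  translate([0, 0, 386]) cube([263, 251, 23]);
  translate([21, 21, 0]) cylinder(h = 386, r = 21);
  translate([242, 21, 0]) cylinder(h = 386, r = 21);
  translate([21, 230, 0]) cylinder(h = 386, r = 21);
  translate([242, 230, 0]) cylinder(h = 386, r = 21);
}
translate([-463, 352, 0]) {
  translate([0, 0, 386]) cube([263, 251, 23]);
  translate([21, 21, 0]) cylinder(h = 386, r = 21);
  translate([242, 21, 0]) cylinder(h = 386, r = 21);
  translate([21, 230, 0]) cylinder(h = 386, r = 21);
  translate([242, 230, 0]) cylinder(h = 386, r = 21);
}
translate([1225, 352, 0]) {
  translate([0, 0, 386]) cube([263, 251, 23]);
  translate([21, 21, 0]) cylinder(h = 386, r = 21);
  translate([242, 21, 0]) cylinder(h = 386, r = 21);
  translate([21, 230, 0]) cylinder(h = 386, r = 21);
  translate([242, 230, 0]) cylinder(h = 386, r = 21);
}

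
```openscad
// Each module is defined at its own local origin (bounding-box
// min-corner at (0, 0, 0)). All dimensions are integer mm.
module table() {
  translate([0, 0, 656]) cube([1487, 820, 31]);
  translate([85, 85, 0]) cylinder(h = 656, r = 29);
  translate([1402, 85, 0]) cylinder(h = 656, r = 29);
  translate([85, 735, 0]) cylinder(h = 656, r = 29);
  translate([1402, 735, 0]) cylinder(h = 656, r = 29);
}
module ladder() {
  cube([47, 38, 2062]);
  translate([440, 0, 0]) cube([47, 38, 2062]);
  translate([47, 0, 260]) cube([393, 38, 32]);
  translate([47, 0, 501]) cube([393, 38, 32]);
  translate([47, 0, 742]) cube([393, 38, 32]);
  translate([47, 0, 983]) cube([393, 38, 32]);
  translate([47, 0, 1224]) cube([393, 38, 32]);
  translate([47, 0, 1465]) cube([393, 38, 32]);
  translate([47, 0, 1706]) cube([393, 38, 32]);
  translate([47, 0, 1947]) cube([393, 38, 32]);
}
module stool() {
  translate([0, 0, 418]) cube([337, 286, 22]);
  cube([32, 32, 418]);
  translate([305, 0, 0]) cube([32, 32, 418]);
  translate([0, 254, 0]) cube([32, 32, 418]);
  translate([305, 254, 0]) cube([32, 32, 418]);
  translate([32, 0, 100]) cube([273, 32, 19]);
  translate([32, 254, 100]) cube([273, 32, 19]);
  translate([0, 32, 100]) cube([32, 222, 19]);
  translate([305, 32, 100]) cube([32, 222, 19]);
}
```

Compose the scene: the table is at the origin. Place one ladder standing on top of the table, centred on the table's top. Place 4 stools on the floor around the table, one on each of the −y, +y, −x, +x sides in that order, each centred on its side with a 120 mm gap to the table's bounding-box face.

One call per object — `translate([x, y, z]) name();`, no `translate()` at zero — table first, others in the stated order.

table();
translate([500, 391, 687]) ladder();
translate([575, -406, 0]) stool();
translate([575, 940, 0]) stool();
translate([-457, 267, 0]) stool();
translate([1607, 267, 0]) stool();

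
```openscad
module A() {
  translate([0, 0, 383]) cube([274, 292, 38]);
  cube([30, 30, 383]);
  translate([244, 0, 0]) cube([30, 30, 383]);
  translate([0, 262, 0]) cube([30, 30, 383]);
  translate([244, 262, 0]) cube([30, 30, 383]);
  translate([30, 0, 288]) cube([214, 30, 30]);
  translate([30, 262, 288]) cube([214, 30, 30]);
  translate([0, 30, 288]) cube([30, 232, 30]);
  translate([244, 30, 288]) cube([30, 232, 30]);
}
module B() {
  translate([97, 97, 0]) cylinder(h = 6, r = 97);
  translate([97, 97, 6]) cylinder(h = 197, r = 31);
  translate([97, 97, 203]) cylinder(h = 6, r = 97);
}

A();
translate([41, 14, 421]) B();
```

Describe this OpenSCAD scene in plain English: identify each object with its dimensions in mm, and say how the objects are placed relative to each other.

A is a four-legged stool. The seat is a 274×292×38 mm slab whose top surface is at z = 421 mm; four square legs, each 30×30 mm in cross-section, run from the floor (z = 0) to the underside of the seat, each flush with a corner of the seat. Four stretchers, 30 mm wide and 30 mm tall, connect adjacent legs with their undersides at z = 288 mm, each running between the inner faces of the legs it joins and aligned with the legs' outer faces on the other axis.

B is a spool: two coaxial disc flanges of radius 97 mm and thickness 6 mm, joined by a core cylinder of radius 31 mm and height 197 mm. The lower flange rests on z = 0 and the three cylinders share a vertical axis.

The spool is on top of the stool.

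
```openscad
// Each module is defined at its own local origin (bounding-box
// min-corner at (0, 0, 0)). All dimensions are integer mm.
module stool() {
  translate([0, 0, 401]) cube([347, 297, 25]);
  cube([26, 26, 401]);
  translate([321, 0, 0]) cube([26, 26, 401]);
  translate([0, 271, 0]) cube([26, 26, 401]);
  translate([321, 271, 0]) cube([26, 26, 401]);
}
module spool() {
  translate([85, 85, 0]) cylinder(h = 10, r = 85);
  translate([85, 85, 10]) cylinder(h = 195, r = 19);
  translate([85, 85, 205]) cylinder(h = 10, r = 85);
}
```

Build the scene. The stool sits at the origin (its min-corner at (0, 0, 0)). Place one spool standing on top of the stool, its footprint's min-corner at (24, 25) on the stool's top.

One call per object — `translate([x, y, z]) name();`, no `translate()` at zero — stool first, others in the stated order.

stool();
translate([24, 25, 426]) spool();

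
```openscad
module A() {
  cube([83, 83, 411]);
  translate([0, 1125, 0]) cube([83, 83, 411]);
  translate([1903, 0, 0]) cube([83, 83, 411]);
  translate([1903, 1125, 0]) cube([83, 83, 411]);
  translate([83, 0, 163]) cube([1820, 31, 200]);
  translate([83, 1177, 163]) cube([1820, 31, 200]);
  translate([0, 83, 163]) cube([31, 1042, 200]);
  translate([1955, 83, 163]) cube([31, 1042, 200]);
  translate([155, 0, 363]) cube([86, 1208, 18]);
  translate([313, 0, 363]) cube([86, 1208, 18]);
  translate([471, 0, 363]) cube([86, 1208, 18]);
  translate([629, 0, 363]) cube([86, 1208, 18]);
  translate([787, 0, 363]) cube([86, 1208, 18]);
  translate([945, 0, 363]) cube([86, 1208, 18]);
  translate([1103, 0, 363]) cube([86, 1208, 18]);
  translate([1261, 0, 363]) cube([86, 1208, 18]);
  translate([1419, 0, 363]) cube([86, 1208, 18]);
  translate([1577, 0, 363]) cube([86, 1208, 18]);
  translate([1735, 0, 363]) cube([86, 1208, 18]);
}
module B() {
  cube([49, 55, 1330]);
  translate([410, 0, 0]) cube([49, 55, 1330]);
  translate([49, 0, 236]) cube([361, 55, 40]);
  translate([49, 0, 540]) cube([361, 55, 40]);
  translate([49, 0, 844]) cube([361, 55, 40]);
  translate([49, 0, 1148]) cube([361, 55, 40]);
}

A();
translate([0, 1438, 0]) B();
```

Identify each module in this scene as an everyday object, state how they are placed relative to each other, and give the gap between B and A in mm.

A is a bed frame. B is a ladder. The ladder is on the floor beside the bed frame on its +y side. The gap between the ladder and the bed frame is 230 mm.

The ladder's nearest face is 230 mm from the bed frame's +y face.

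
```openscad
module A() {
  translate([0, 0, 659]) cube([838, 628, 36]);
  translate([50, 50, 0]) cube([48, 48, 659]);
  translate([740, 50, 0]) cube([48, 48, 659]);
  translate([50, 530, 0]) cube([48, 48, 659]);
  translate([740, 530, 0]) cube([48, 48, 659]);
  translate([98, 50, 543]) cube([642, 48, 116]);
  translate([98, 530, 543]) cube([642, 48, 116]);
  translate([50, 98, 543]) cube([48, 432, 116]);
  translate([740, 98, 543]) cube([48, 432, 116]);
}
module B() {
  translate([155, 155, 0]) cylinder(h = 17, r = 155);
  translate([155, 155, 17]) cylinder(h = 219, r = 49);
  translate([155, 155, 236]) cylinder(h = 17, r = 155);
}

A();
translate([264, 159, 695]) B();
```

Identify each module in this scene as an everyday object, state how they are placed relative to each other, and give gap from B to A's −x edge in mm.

The spool's min-x is at 264; the table's min-x is 0; gap = 264 mm.

A is a table. B is a spool. The spool is on top of the table, centred. The gap from the spool to the table's −x edge is 264 mm.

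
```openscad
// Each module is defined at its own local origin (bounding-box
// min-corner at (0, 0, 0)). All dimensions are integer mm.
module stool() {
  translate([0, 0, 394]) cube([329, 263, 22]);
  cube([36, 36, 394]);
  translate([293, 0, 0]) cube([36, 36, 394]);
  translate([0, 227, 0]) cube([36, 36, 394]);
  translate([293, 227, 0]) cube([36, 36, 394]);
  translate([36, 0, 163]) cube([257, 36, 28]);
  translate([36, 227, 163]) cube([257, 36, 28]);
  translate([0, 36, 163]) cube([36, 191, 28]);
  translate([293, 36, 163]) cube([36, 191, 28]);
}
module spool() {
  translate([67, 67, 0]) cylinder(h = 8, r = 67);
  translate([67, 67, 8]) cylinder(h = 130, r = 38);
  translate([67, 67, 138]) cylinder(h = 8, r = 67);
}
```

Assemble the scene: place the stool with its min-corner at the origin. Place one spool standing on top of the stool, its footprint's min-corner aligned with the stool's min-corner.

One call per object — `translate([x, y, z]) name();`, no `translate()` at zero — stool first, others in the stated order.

stool();
translate([0, 0, 416]) spool();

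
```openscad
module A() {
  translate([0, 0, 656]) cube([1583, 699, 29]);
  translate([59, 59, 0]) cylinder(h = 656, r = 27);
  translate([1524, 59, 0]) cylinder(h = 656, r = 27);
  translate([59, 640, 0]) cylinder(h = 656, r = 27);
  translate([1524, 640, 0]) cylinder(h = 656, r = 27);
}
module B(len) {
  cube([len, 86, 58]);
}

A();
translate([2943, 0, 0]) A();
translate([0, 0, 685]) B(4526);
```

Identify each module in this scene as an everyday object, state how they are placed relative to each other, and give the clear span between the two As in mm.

A is a table. B is a beam. A beam spans the tops of two tables. The clear span between the two tables is 1360 mm.

Second table starts at x = 2943; first ends at x = 1583; clear span = 2943 − 1583 = 1360 mm.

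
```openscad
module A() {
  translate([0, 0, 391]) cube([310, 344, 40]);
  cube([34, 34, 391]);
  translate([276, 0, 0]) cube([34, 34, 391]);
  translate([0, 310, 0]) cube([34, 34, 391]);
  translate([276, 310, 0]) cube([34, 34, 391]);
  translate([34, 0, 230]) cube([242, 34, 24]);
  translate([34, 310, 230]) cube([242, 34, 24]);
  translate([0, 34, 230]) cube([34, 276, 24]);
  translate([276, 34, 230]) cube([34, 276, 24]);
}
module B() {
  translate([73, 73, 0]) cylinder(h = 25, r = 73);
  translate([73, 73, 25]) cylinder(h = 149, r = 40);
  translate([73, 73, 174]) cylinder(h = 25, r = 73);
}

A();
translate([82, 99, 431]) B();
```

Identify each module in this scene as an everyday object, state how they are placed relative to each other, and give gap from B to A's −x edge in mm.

The spool's min-x is at 82; the stool's min-x is 0; gap = 82 mm.

A is a stool. B is a spool. The spool is on top of the stool, centred. The gap from the spool to the stool's −x edge is 82 mm.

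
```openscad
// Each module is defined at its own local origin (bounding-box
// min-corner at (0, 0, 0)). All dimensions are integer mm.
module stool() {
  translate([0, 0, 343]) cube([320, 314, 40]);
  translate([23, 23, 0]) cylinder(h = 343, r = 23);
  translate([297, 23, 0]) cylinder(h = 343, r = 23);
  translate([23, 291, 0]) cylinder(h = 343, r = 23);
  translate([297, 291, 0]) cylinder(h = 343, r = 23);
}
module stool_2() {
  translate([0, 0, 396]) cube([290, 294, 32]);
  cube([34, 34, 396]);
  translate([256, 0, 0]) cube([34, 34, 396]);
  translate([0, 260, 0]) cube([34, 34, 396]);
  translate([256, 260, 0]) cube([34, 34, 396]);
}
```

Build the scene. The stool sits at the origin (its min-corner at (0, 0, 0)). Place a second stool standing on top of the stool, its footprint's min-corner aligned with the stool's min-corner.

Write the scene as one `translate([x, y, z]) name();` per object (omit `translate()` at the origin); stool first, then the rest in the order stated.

stool();
translate([0, 0, 383]) stool_2();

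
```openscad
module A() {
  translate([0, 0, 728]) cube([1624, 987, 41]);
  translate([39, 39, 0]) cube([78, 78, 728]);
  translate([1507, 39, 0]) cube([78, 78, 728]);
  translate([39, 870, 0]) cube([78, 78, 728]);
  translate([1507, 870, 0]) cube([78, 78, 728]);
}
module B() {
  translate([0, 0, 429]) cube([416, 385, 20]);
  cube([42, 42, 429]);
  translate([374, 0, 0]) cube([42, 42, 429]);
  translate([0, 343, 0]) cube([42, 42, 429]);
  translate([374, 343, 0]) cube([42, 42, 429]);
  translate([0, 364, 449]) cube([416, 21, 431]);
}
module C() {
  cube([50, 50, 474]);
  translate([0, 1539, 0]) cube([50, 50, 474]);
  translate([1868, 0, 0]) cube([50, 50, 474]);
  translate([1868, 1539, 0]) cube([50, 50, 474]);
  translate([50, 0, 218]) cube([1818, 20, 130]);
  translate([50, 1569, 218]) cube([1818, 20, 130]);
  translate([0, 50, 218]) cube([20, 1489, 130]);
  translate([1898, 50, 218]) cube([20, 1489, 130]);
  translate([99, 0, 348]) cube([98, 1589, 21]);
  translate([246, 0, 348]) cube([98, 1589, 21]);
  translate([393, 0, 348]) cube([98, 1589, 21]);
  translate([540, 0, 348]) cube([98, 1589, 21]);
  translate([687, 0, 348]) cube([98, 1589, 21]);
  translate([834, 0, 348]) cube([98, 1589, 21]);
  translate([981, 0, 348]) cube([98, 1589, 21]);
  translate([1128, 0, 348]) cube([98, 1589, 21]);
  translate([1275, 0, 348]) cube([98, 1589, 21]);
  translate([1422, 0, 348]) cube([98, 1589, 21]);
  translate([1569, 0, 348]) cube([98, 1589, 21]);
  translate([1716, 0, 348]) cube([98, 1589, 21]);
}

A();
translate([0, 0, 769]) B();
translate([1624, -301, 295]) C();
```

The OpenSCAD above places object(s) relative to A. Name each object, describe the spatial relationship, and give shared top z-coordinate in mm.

Both tops at z = 769 mm.

A is a table. B is a chair. C is a bed frame. The chair is on top of the table. The bed frame is beside the table with their tops flush at z = 769. The shared top z-coordinate is 769 mm.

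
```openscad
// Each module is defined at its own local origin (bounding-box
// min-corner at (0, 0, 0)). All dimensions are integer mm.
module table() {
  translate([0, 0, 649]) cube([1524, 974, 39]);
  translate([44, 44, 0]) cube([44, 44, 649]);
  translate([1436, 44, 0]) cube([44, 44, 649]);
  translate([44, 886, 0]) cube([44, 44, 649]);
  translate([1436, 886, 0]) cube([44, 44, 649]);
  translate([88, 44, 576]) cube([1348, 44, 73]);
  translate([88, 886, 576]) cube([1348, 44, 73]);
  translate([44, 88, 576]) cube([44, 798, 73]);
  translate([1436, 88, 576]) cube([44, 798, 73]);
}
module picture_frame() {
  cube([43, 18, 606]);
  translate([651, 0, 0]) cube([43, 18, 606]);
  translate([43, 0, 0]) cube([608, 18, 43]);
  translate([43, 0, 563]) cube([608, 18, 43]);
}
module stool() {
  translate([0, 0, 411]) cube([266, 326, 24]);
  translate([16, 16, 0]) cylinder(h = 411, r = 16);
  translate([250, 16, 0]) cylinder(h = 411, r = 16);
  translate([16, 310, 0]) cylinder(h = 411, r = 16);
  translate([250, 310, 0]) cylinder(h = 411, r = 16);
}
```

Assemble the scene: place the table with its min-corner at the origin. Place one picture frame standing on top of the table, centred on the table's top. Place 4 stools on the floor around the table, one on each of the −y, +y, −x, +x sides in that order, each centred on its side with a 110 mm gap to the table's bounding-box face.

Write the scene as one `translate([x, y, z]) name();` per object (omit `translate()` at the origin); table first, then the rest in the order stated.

table();
translate([415, 478, 688]) picture_frame();
translate([629, -436, 0]) stool();
translate([629, 1084, 0]) stool();
translate([-376, 324, 0]) stool();
translate([1634, 324, 0]) stool();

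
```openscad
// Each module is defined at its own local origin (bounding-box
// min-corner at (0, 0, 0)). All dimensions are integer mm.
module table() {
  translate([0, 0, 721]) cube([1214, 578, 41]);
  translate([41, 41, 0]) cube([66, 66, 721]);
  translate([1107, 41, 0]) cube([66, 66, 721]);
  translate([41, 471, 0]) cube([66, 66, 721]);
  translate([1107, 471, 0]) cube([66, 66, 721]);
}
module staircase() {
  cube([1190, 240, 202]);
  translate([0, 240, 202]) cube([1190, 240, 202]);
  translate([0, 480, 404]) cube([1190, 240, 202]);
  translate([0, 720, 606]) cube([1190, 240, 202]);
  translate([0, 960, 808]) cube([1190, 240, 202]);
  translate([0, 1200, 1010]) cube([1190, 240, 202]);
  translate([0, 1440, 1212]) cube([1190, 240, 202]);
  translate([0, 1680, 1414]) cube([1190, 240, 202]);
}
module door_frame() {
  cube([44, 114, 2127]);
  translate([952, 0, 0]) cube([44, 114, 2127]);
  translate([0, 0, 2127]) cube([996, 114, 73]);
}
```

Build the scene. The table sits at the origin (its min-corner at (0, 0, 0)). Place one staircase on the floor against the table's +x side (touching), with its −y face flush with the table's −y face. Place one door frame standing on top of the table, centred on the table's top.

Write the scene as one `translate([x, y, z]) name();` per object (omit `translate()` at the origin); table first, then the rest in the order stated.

table();
translate([1214, 0, 0]) staircase();
translate([109, 232, 762]) door_frame();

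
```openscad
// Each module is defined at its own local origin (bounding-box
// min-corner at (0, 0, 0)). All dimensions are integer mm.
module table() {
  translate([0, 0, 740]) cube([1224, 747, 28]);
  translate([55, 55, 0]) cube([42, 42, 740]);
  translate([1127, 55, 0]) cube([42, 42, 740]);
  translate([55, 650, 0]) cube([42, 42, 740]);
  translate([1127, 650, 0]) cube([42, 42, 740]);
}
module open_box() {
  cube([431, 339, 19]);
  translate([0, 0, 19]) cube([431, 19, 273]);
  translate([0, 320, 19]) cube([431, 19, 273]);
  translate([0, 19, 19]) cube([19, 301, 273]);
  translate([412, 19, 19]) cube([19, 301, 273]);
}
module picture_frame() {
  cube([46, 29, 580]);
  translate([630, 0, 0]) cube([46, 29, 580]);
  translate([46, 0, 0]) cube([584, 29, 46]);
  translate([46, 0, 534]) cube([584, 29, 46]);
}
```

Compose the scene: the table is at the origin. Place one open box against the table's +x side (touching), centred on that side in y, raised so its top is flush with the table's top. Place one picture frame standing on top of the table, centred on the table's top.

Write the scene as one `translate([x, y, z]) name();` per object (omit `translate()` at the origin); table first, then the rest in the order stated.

table();
translate([1224, 204, 476]) open_box();
translate([274, 359, 768]) picture_frame();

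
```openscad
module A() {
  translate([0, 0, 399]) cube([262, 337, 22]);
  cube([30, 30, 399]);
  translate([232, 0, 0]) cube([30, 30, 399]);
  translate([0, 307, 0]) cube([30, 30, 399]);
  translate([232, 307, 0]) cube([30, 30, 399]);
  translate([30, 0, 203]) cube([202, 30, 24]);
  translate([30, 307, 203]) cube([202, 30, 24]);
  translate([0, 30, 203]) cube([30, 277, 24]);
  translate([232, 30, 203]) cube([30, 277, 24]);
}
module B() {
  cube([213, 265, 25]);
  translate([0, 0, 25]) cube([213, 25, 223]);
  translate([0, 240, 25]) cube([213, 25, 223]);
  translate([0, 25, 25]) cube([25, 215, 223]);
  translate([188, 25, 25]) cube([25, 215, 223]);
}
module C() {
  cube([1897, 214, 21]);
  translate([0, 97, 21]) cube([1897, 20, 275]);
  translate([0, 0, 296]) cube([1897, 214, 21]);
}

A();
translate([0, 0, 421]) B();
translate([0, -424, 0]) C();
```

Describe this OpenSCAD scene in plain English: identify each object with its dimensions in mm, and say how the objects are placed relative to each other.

A is a simple wooden stool: a rectangular seat 262 mm (x) by 337 mm (y), 22 mm thick, top face at z = 421 mm, on four square legs, each 30×30 mm in cross-section. The legs rest on z = 0, each flush with a corner of the seat. Four stretchers, 30 mm wide and 24 mm tall, connect adjacent legs with their undersides at z = 203 mm, each running between the inner faces of the legs it joins and aligned with the legs' outer faces on the other axis.

B is an open storage box with external size 213×265×248 mm and wall thickness 25 mm (the base is also 25 mm thick). The base covers the whole footprint; the four walls stand on the base, with the y-facing walls full-width and the x-facing walls fitting between their inner faces.

C is an I-beam lying along x, 1897 mm long. Overall section height 317 mm. Two flanges 214 mm wide (y) and 21 mm thick, one on the floor and one at the top; a web 20 mm thick runs between them, centred on the flange width.

The open box is on top of the stool. The I-beam is on the floor beside the stool on its −y side.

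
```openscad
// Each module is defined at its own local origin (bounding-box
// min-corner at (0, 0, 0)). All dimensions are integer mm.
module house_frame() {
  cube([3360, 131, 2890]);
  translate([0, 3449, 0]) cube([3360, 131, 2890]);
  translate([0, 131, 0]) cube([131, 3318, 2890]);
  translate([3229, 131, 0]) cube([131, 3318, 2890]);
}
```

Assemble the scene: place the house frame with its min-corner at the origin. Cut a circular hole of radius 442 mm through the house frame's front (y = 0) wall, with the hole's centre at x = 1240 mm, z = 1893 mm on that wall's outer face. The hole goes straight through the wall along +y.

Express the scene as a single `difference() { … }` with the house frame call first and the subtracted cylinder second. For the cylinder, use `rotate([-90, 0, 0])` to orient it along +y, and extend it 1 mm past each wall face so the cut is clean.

difference() {
  house_frame();
  translate([1240, -1, 1893]) rotate([-90, 0, 0]) cylinder(h = 133, r = 442);
}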